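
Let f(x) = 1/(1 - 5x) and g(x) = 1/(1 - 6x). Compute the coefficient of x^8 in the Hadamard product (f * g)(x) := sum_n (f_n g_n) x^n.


f has coefficients f_k = 5^k and g has coefficients g_k = 6^k, so the Hadamard product has coefficient (f*g)_k = 5^k * 6^k = 30^k.
For k = 8: 30^8 = 656100000000.

656100000000


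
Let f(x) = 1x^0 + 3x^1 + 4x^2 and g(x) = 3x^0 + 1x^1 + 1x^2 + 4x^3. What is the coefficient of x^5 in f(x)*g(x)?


Cauchy product at x^5:
4*4
= 16

16


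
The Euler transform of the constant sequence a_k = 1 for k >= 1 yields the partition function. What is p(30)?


The Euler transform converts the sequence a_k = 1 into the number of integer partitions.
Using the recurrence or dynamic programming:
p(30) = 5604

5604


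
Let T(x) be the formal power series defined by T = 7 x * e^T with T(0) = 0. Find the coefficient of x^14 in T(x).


Apply the Lagrange inversion formula: if T = 7 x * phi(T) with phi(t) = e^t, then
[x^n] T = 7^n * (1/n) [t^(n-1)] phi(t)^n = 7^n * (1/n) [t^(n-1)] e^(n t) = 7^n * (1/n) * n^(n-1) / (n-1)! = 7^n * n^(n-1) / n!.
When c = 1 this is the Cayley count of rooted labeled trees on n vertices, divided by n!.
For n = 14: 7^14 * 14^13 / 14! = 678223072849 * 793714773254144/87178291200 = 5364274478655859603228/868725.

5364274478655859603228/868725


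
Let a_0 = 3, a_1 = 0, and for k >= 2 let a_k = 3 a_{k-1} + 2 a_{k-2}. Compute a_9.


Iterating the recurrence forward:
a_0 = 3
a_1 = 0
a_2 = 3*0 + 2*3 = 6
a_3 = 3*6 + 2*0 = 18
a_4 = 3*18 + 2*6 = 66
a_5 = 3*66 + 2*18 = 234
a_6 = 3*234 + 2*66 = 834
a_7 = 3*834 + 2*234 = 2970
a_8 = 3*2970 + 2*834 = 10578
a_9 = 3*10578 + 2*2970 = 37674
So a_9 = 37674.

37674


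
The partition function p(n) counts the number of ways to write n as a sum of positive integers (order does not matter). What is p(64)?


Using the generating function prod_{k>=1} 1/(1-x^k), we compute p(64).
By dynamic programming over parts 1 through 64:
p(64) = 1741630

1741630


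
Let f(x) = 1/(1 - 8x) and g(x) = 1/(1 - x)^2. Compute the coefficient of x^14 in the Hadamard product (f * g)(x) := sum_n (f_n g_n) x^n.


f has coefficients f_k = 8^k. For g = 1/(1 - x)^2 the coefficient is g_k = C(k + 1, 1) = k + 1. The Hadamard coefficient is (f * g)_k = 8^k * (k + 1).
For k = 14: 8^14 * 15 = 4398046511104 * 15 = 65970697666560.

65970697666560


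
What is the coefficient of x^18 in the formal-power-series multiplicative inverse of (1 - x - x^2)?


Let the inverse be f(x) = sum_{k>=0} a_k x^k. From f(x) * (1 - x - x^2) = 1 and matching coefficients:
 x^0: a_0 = 1.
 x^1: a_1 - a_0 = 0, so a_1 = 1.
 x^k (k >= 2): a_k - a_{k-1} - a_{k-2} = 0, i.e. a_k = a_{k-1} + a_{k-2}.
This is the Fibonacci-type recurrence shifted so that a_0 = a_1 = 1.
Iterating: a_0=1, a_1=1, a_2=2, a_3=3, a_4=5, a_5=8, a_6=13, a_7=21, a_8=34, a_9=55, ...
a_18 = 4181.

4181


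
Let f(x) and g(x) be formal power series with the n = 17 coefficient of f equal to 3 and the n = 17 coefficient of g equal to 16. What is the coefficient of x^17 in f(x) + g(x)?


Addition of formal power series is termwise.
The coefficient of x^17 in f + g = 3 + 16
= 19

19


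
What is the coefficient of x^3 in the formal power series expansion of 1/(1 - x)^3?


The expansion 1/(1 - x)^r = sum_{k>=0} C(k + r - 1, r - 1) x^k follows from the multiset / negative-binomial theorem (or from repeated differentiation of the geometric series).
For r = 3 and k = 3:
C(5, 2) = 120 / (2 * 6) = 10.

10


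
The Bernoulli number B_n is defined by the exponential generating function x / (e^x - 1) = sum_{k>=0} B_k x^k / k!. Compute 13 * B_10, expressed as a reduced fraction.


Bernoulli numbers can also be computed recursively via B_0 = 1 and sum_{j=0}^{m} C(m+1, j) B_j = 0 for m >= 1. Odd-index Bernoulli numbers vanish for k >= 3.
Computing B_10 = 5/66, so 13 * B_10 = 13 * 5/66 = 65/66.

65/66


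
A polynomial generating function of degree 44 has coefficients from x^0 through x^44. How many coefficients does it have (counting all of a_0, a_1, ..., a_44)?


A polynomial of degree 44 takes the form a_0 + a_1 x + ... + a_44 x^44.
The number of coefficients is 44 + 1 = 45.

45


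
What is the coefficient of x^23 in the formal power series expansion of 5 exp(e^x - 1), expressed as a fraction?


exp(e^x - 1) is the exponential generating function for the Bell numbers Bell_k: exp(e^x - 1) = sum_{k>=0} Bell_k x^k / k!.
So the coefficient of x^23 in 5 exp(e^x - 1) is 5 Bell_23 / 23!.
Computing: Bell_23 = 44152005855084346 and 23! = 25852016738884976640000, giving
5 * 44152005855084346/25852016738884976640000 = 22076002927542173/2585201673888497664000.

22076002927542173/2585201673888497664000


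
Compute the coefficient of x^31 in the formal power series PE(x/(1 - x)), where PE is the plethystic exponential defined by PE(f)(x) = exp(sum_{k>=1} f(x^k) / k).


For f(x) = x/(1 - x) we have
sum_{k>=1} f(x^k) / k = sum_{k>=1} (1/k) * x^k / (1 - x^k) = sum_{k, m >= 1} x^(k m) / k,
which after exponentiating simplifies to
PE(x/(1 - x)) = prod_{k>=1} 1 / (1 - x^k).
This is the generating function for the partition function p(n), so the coefficient of x^31 is p(31).
Computing p(31) by dynamic programming over parts 1, 2, ..., 31: p(31) = 6842.

6842


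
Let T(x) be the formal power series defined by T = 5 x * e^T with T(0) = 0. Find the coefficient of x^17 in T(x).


Apply the Lagrange inversion formula: if T = 5 x * phi(T) with phi(t) = e^t, then
[x^n] T = 5^n * (1/n) [t^(n-1)] phi(t)^n = 5^n * (1/n) [t^(n-1)] e^(n t) = 5^n * (1/n) * n^(n-1) / (n-1)! = 5^n * n^(n-1) / n!.
When c = 1 this is the Cayley count of rooted labeled trees on n vertices, divided by n!.
For n = 17: 5^17 * 17^16 / 17! = 762939453125 * 48661191875666868481/355687428096000 = 17470843820250340533447265625/167382319104.

17470843820250340533447265625/167382319104


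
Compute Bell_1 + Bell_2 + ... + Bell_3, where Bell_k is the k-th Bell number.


Recall Bell_k counts set partitions of a k-set (with Bell_0 = 1 by convention).
Bell_1 through Bell_3: 1, 2, 5
Sum = 1 + 2 + 5 = 8.

8


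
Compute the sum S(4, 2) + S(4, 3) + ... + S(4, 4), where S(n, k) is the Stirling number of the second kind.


By definition, S(n, k) counts partitions of an n-set into exactly k nonempty blocks.
Computing row n = 4 for k = 2..4:
S(4, k): 7, 6, 1
Sum = 14.

14


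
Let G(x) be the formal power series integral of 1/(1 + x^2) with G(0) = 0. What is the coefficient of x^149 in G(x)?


1/(1 + x^2) = sum_{j>=0} (-1)^j x^(2j). Integrating termwise with G(0) = 0:
G(x) = sum_{j>=0} (-1)^j x^(2j+1) / (2j+1) = arctan(x).
Only odd powers are nonzero. For x^149 write 149 = 2*74 + 1, giving
(-1)^74 / 149 = 1/149 = 1/149.

1/149


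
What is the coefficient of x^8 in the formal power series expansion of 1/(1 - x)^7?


The negative binomial / multiset identity is
1/(1 - x)^r = sum_{k>=0} C(k + r - 1, r - 1) x^k.
Here r = 7 and k = 8, so the coefficient is
C(8 + 6, 6) = C(14, 6)
= 3003

3003


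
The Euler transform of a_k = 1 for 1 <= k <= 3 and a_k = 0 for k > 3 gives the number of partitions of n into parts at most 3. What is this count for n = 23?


Partitions of 23 into parts at most 3:
Using generating function (1-x)^(-1)(1-x^2)^(-1)(1-x^3)^(-1),
the coefficient of x^23 = 56

56


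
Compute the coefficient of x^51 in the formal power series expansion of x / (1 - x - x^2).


Let f(x) = sum_{k>=0} a_k x^k. Multiplying f(x) * (1 - x - x^2) = x and matching coefficients gives a_0 = 0, a_1 = 1, and a_k = a_{k-1} + a_{k-2} for k >= 2. These are the Fibonacci numbers F_k.
Iterating from F_0 = 0, F_1 = 1:
F_0=0, F_1=1, F_2=1, F_3=2, F_4=3, F_5=5, F_6=8, F_7=13, F_8=21, F_9=34, ...
F_51 = 20365011074.

20365011074


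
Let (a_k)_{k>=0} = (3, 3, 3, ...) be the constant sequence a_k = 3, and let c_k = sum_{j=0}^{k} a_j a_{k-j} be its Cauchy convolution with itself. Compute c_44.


Since a_j = 3 for all j >= 0, the convolution sum becomes
c_k = sum_{j=0}^{k} 3 * 3 = 9 * (k + 1).
Equivalently, the generating function of (a_k) is 3/(1 - x) and its square is 9/(1 - x)^2 = sum_{k>=0} 9(k + 1) x^k.
For k = 44: 9 * 45 = 405.

405


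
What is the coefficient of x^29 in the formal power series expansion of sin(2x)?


The Maclaurin series is sin(t) = sum_{k>=0} (-1)^k t^(2k+1) / (2k+1)!, so substituting t = 2x, only odd powers of x are nonzero, with coefficient of x^(2k+1) equal to (-1)^k 2^(2k+1) / (2k+1)!.
Write 29 = 2*14 + 1, giving the coefficient (-1)^14 * 2^29 / 29! = 536870912/8841761993739701954543616000000 = 16/263505041412702261046875.

16/263505041412702261046875


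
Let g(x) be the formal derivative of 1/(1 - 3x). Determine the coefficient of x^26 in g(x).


Differentiate termwise: d/dx sum_{k>=0} 3^k x^k = sum_{k>=1} k 3^k x^(k-1) = sum_{j>=0} (j+1) 3^(j+1) x^j.
Equivalently, d/dx [1/(1 - 3x)] = 3/(1 - 3x)^2.
For j = 26: 27 * 3^27 = 27 * 7625597484987 = 205891132094649.

205891132094649


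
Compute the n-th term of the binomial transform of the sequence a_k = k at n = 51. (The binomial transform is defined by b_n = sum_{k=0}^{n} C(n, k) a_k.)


With a_k = k, b_n = sum_{k=0}^{n} C(n, k) k. Using k * C(n, k) = n * C(n-1, k-1) gives b_n = n * sum_{k>=1} C(n-1, k-1) = n * 2^(n-1).
For n = 51: 51 * 2^50 = 51 * 1125899906842624 = 57420895248973824.

57420895248973824


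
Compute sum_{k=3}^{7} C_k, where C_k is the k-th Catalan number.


C_3 through C_7: 5, 14, 42, 132, 429
Sum = 5 + 14 + 42 + 132 + 429
= 622

622


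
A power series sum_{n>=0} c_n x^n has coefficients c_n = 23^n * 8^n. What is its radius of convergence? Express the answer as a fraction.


By the root test (Cauchy-Hadamard), the radius is R = 1 / limsup_n |c_n|^(1/n).
Here |c_n|^(1/n) = (23^n * 8^n)^(1/n) = 23 * 8 = 184 for all n.
So R = 1/184 = 1/184.

1/184


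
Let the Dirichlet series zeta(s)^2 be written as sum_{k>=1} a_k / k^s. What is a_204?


The Dirichlet convolution of the constant function 1 with itself gives (1 * 1)(k) = sum_{d | k} 1 = d(k), the number of positive divisors of k.
Since zeta(s) = sum_{k>=1} 1/k^s, we have zeta(s)^2 = sum_{k>=1} d(k)/k^s, so a_k = d(k).
For k = 204: the divisors are 1, 2, 3, 4, 6, 12, 17, 34, 51, 68, 102, 204.
Count = 12.

12


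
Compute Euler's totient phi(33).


phi(n) counts integers in [1, n] coprime to n. Using the multiplicative formula phi(n) = n * prod_{p | n} (1 - 1/p):
33 = 3 * 11, so
phi(33) = 33 * (1 - 1/3) * (1 - 1/11) = 20.

20


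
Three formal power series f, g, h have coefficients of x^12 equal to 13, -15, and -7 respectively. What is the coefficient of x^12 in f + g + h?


Series addition is componentwise:
13 + -15 + -7
= -9

-9


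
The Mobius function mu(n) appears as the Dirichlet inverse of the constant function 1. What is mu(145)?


145 = 5 * 29 (all distinct primes).
mu(145) = (-1)^2 = 1

1


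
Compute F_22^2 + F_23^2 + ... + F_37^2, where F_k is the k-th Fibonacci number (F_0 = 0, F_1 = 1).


There is a standard identity sum_{k=0}^{N} F_k^2 = F_N * F_{N+1} (proved inductively from the telescoping relation F_k^2 = F_k F_{k+1} - F_{k-1} F_k). Then
sum_{k=22}^{37} F_k^2 = F_37 F_38 - F_21 F_22.
Computing: F_37 = 24157817, F_38 = 39088169, F_21 = 10946, F_22 = 17711.
Sum = 24157817 * 39088169 - 10946 * 17711 = 944284639702467.

944284639702467


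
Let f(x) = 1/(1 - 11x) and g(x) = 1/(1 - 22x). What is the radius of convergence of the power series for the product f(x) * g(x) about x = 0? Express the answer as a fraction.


The radius of 1/(1 - 11x) is 1/11 (nearest singularity at x = 1/11), and the radius of 1/(1 - 22x) is 1/22.
The product f(x)*g(x) = 1/((1 - 11x)(1 - 22x)) has singularities at both 1/11 and 1/22, so its radius of convergence is the distance to the nearest one:
min(1/11, 1/22) = 1/22.

1/22


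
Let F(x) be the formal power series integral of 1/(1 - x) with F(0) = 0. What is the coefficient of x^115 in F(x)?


1/(1 - x) = sum_{k>=0} x^k. Integrating termwise and using F(0) = 0 gives
F(x) = sum_{k>=0} x^(k+1) / (k+1) = sum_{m>=1} x^m / m = -ln(1 - x).
So the coefficient of x^115 is 1/115 = 1/115.

1/115


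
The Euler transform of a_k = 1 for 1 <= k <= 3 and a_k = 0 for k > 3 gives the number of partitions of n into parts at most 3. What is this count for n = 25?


Partitions of 25 into parts at most 3:
Using generating function (1-x)^(-1)(1-x^2)^(-1)(1-x^3)^(-1),
the coefficient of x^25 = 65

65


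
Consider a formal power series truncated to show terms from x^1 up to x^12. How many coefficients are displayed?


From x^1 to x^12 inclusive, the count is 12 - 1 + 1 = 12.

12


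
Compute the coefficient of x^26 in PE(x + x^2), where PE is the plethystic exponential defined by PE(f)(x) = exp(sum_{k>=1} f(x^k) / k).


With f(x) = x + x^2, the exponent is sum_{k>=1} (x^k + x^(2k)) / k = -ln(1 - x) - ln(1 - x^2). Exponentiating:
PE(x + x^2) = 1 / ((1 - x)(1 - x^2)).
This is the generating function for partitions of n into parts of size 1 or 2. The number of 2's can be any j in 0..13, and the rest are 1's, so
[x^26] = floor(26/2) + 1 = 14.

14


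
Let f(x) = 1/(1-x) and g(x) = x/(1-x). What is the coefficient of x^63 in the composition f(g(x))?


First simplify the composition: f(g(x)) = 1/(1 - x/(1-x)) = (1-x)/((1-x) - x) = (1-x)/(1-2x).
Now extract the coefficient. Write (1-x)/(1-2x) = 1/(1-2x) - x/(1-2x).
The coefficient of x^n in 1/(1-2x) is 2^n, and in x/(1-2x) is 2^(n-1) (for n >= 1).
So the coefficient of x^63 is 2^63 - 2^62 = 9223372036854775808 - 4611686018427387904 = 4611686018427387904.

4611686018427387904


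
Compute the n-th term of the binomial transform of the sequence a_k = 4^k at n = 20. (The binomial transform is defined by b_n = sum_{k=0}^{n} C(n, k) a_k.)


With a_k = 4^k, b_n = sum_{k=0}^{n} C(n, k) 4^k = (1 + 4)^n by the binomial theorem.
For n = 20: (1 + 4)^20 = 5^20 = 95367431640625.

95367431640625


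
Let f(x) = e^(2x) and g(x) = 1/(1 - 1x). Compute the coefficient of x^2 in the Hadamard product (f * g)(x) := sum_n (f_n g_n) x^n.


Expanding: f_k = 2^k/k! (from e^(2x)) and g_k = 1^k (from 1/(1 - 1x)). So the Hadamard coefficient (f * g)_k = 2^k 1^k / k! = (2)^k / k!.
For k = 2: 2^2/2! = 4/2 = 2.

2


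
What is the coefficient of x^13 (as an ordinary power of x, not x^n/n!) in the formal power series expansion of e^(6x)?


The exponential series is e^y = sum_{k>=0} y^k / k!. Substituting y = 6x gives
e^(6x) = sum_{k>=0} 6^k x^k / k!.
So the coefficient of x^n is a^n/n! with a = 6, n = 13:
6^13 / 13! = 13060694016/6227020800 = 52488/25025

52488/25025


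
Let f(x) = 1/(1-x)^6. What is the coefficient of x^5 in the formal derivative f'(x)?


Differentiate: d/dx [ 1/(1-x)^r ] = r / (1-x)^(r+1).
Here r = 6, so f'(x) = 6 / (1-x)^7.
The expansion of 1/(1-x)^(r+1) has coefficient of x^n equal to C(n+r, r).
So the coefficient of x^5 in f'(x) is
6 * C(11, 6) = 6 * 462 = 2772

2772


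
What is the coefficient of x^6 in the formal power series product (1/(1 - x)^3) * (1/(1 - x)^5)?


Combine the factors: (1/(1 - x)^3) * (1/(1 - x)^5) = 1/(1 - x)^8.
Then use 1/(1 - x)^r = sum_{k>=0} C(k + r - 1, r - 1) x^k with r = 8 and k = 6:
C(13, 7) = 1716.

1716


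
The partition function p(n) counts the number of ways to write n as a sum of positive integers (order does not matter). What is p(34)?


Using the generating function prod_{k>=1} 1/(1-x^k), we compute p(34).
By dynamic programming over parts 1 through 34:
p(34) = 12310

12310


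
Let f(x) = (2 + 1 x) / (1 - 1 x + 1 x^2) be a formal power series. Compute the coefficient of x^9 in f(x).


Write f(x) = sum_{k>=0} a_k x^k. Multiplying both sides by 1 - 1 x + 1 x^2 gives
(1 - 1 x + 1 x^2) sum_{k>=0} a_k x^k = 2 + 1 x.
Matching coefficients:
 x^0: a_0 = 2
 x^1: a_1 - 1 a_0 = 1  =>  a_1 = 1*2 + 1 = 3
 x^k (k >= 2): a_k = 1 a_{k-1} - 1 a_{k-2}.
Iterating: a_2 = 1, a_3 = -2, a_4 = -3, a_5 = -1, a_6 = 2, a_7 = 3, a_8 = 1, a_9 = -2.
So the coefficient of x^9 is -2.

-2


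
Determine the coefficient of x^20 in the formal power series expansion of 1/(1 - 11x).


The geometric series identity gives 1/(1 - c x) = sum_{k>=0} c^k x^k, so the coefficient of x^k is c^k.
Here c = 11 and k = 20.
Computing: 11^20 = 672749994932560009201

672749994932560009201


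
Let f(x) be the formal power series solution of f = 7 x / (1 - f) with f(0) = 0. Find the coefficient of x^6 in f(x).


Apply Lagrange inversion: f = 7 x * phi(f) with phi(t) = 1/(1 - t), so
[x^n] f = 7^n * (1/n) [t^(n-1)] phi(t)^n = 7^n * (1/n) [t^(n-1)] (1 - t)^(-n) = 7^n * (1/n) C(2n - 2, n - 1) = 7^n * C_{n-1}.
For n = 6: C_5 = C(10, 5) / 6 = 252/6 = 42.
With the 7^6 = 117649 factor, the coefficient is 117649 * 42 = 4941258.

4941258


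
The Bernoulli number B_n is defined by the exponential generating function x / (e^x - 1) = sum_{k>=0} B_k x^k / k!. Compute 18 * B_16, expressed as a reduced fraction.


Bernoulli numbers can also be computed recursively via B_0 = 1 and sum_{j=0}^{m} C(m+1, j) B_j = 0 for m >= 1. Odd-index Bernoulli numbers vanish for k >= 3.
Computing B_16 = -3617/510, so 18 * B_16 = 18 * -3617/510 = -10851/85.

-10851/85


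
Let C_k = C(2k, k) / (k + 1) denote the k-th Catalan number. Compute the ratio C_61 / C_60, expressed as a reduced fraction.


Using C_k = (2k)! / (k! (k+1)!), the ratio C_{k+1}/C_k simplifies to
C_{k+1}/C_k = [(2k+2)! / ((k+1)! (k+2)!)] * [k! (k+1)! / (2k)!]
 = (2k+2)(2k+1) / ((k+1)(k+2)) = 2(2k+1) / (k+2).
For k = 60: 2(2*60 + 1) / (60 + 2) = 242/62 = 121/31.

121/31


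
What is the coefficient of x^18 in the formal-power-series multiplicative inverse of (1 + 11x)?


The inverse is 1/(1 + 11x). Apply the geometric identity 1/(1 - y) = sum_{k>=0} y^k with y = -11x:
1/(1 + 11x) = sum_{k>=0} (-11)^k x^k.
So the coefficient of x^18 is (-11)^18 = 5559917313492231481.

5559917313492231481


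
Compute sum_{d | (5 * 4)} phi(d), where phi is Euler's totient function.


First, 5 * 4 = 20. One classical identity is sum_{d | n} phi(d) = n (each k in [1, n] has a unique gcd with n, and among the k's with gcd(k, n) = n/d there are phi(d) of them). So the sum equals 20. We also verify directly:
Divisors of 20: 1, 2, 4, 5, 10, 20.
phi values: 1, 1, 2, 4, 4, 8.
Sum = 20.

20


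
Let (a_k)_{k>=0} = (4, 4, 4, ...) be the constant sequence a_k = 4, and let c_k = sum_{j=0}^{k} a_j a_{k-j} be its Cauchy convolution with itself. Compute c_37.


Since a_j = 4 for all j >= 0, the convolution sum becomes
c_k = sum_{j=0}^{k} 4 * 4 = 16 * (k + 1).
Equivalently, the generating function of (a_k) is 4/(1 - x) and its square is 16/(1 - x)^2 = sum_{k>=0} 16(k + 1) x^k.
For k = 37: 16 * 38 = 608.

608


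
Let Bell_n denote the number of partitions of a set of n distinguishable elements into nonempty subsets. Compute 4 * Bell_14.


Bell_14 can be computed from the Bell triangle or from Dobinski's identity Bell_n = (1/e) * sum_{k>=0} k^n / k!.
Computing Bell_14 = 190899322.
Then 4 * 190899322 = 763597288.

763597288


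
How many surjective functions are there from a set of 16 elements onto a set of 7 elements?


By inclusion-exclusion on which target elements are missed, the number of surjections from an n-set onto a k-set is
surj(n, k) = sum_{j=0}^{k} (-1)^j C(k, j) (k - j)^n.
Equivalently surj(n, k) = k! * S(n, k), where S(n, k) is the Stirling number of the second kind.
For n = 16, k = 7:
S(16, 7) = 3281882604, so
surj = 7! * 3281882604 = 5040 * 3281882604 = 16540688324160.

16540688324160


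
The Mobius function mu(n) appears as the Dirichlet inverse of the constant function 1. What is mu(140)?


140 has a squared prime factor, so mu(140) = 0.
Factorization reveals a repeated prime.

0


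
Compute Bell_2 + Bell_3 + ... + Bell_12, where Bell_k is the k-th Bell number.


Recall Bell_k counts set partitions of a k-set (with Bell_0 = 1 by convention).
Bell_2 through Bell_12: 2, 5, 15, 52, 203, 877, 4140, 21147, 115975, 678570, 4213597
Sum = 2 + 5 + 15 + 52 + 203 + 877 + 4140 + 21147 + 115975 + 678570 + 4213597 = 5034583.

5034583


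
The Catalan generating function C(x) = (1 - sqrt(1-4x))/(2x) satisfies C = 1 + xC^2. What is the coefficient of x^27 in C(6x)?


Substituting x -> 6x scales the n-th coefficient by 6^n, so [x^27] C(6x) = 6^27 * C_27.
C_27 = C(2*27, 27)/(28) = 1946939425648112/28 = 69533550916004.
So 6^27 * 69533550916004 = 1023490369077469249536 * 69533550916004 = 71166919690287933972512075251974144.

71166919690287933972512075251974144


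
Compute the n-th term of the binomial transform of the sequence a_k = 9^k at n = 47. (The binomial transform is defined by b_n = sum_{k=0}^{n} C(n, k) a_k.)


With a_k = 9^k, b_n = sum_{k=0}^{n} C(n, k) 9^k = (1 + 9)^n by the binomial theorem.
For n = 47: (1 + 9)^47 = 10^47 = 100000000000000000000000000000000000000000000000.

100000000000000000000000000000000000000000000000


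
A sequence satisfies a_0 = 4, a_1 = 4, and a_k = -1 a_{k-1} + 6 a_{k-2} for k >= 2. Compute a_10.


The characteristic equation is t^2 + 1 t - 6 = 0, with roots r_1 = 2 and r_2 = -3 (so c_1 = r_1 + r_2, c_2 = -r_1 r_2 as required).
One can use the closed form a_n = A r_1^n + B r_2^n, but direct iteration is more reliable:
a_0 = 4, a_1 = 4, a_2 = 20, a_3 = 4, a_4 = 116, a_5 = -92, a_6 = 788, a_7 = -1340, a_8 = 6068, a_9 = -14108, a_10 = 50516.
So a_10 = 50516.

50516


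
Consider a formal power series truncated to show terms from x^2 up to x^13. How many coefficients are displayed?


From x^2 to x^13 inclusive, the count is 13 - 2 + 1 = 12.

12


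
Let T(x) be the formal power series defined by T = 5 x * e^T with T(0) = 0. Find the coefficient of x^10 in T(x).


Apply the Lagrange inversion formula: if T = 5 x * phi(T) with phi(t) = e^t, then
[x^n] T = 5^n * (1/n) [t^(n-1)] phi(t)^n = 5^n * (1/n) [t^(n-1)] e^(n t) = 5^n * (1/n) * n^(n-1) / (n-1)! = 5^n * n^(n-1) / n!.
When c = 1 this is the Cayley count of rooted labeled trees on n vertices, divided by n!.
For n = 10: 5^10 * 10^9 / 10! = 9765625 * 1000000000/3628800 = 1525878906250/567.

1525878906250/567


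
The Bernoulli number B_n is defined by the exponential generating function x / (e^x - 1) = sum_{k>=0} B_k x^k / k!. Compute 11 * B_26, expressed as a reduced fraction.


Bernoulli numbers can also be computed recursively via B_0 = 1 and sum_{j=0}^{m} C(m+1, j) B_j = 0 for m >= 1. Odd-index Bernoulli numbers vanish for k >= 3.
Computing B_26 = 8553103/6, so 11 * B_26 = 11 * 8553103/6 = 94084133/6.

94084133/6


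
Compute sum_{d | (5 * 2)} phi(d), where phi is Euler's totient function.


First, 5 * 2 = 10. One classical identity is sum_{d | n} phi(d) = n (each k in [1, n] has a unique gcd with n, and among the k's with gcd(k, n) = n/d there are phi(d) of them). So the sum equals 10. We also verify directly:
Divisors of 10: 1, 2, 5, 10.
phi values: 1, 1, 4, 4.
Sum = 10.

10


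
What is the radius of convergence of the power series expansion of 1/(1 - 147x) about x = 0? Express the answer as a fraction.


Expanding 1/(1 - 147x) = sum_{k>=0} 147^k x^k, the series converges when |147x| < 1, i.e., |x| < 1/147.
So the radius of convergence is 1/147 = 1/147.

1/147


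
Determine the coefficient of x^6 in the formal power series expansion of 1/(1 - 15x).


The geometric series identity gives 1/(1 - c x) = sum_{k>=0} c^k x^k, so the coefficient of x^k is c^k.
Here c = 15 and k = 6.
Computing: 15^6 = 11390625

11390625


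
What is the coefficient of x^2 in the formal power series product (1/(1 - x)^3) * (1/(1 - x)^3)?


Combine the factors: (1/(1 - x)^3) * (1/(1 - x)^3) = 1/(1 - x)^6.
Then use 1/(1 - x)^r = sum_{k>=0} C(k + r - 1, r - 1) x^k with r = 6 and k = 2:
C(7, 5) = 21.

21


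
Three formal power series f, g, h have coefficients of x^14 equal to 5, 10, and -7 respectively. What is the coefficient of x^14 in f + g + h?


Series addition is componentwise:
5 + 10 + -7
= 8

8


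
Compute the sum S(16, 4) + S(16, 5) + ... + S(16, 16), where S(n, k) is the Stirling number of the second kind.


By definition, S(n, k) counts partitions of an n-set into exactly k nonempty blocks.
Computing row n = 16 for k = 4..16:
S(16, k): 171798901, 1096190550, 2734926558, 3281882604, 2141764053, 820784250, 193754990, 28936908, 2757118, 165620, 6020, 120, 1
Sum = 10472967693.

10472967693


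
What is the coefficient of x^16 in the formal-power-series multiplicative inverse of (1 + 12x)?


The inverse is 1/(1 + 12x). Apply the geometric identity 1/(1 - y) = sum_{k>=0} y^k with y = -12x:
1/(1 + 12x) = sum_{k>=0} (-12)^k x^k.
So the coefficient of x^16 is (-12)^16 = 184884258895036416.

184884258895036416


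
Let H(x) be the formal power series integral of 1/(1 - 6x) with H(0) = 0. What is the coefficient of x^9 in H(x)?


1/(1 - 6x) = sum_{k>=0} 6^k x^k. Integrating termwise with H(0) = 0:
H(x) = sum_{k>=0} 6^k x^(k+1) / (k+1) = sum_{m>=1} 6^(m-1) x^m / m.
For m = 9: 6^8/9 = 1679616/9 = 186624.

186624


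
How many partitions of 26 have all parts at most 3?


Using the generating function (1-x)^(-1)(1-x^2)^(-1)(1-x^3)^(-1),
the coefficient of x^26 counts these restricted partitions.
Result = 70

70


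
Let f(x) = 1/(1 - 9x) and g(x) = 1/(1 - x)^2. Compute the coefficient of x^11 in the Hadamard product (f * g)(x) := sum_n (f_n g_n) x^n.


f has coefficients f_k = 9^k. For g = 1/(1 - x)^2 the coefficient is g_k = C(k + 1, 1) = k + 1. The Hadamard coefficient is (f * g)_k = 9^k * (k + 1).
For k = 11: 9^11 * 12 = 31381059609 * 12 = 376572715308.

376572715308


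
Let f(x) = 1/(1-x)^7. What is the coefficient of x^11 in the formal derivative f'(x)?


Differentiate: d/dx [ 1/(1-x)^r ] = r / (1-x)^(r+1).
Here r = 7, so f'(x) = 7 / (1-x)^8.
The expansion of 1/(1-x)^(r+1) has coefficient of x^n equal to C(n+r, r).
So the coefficient of x^11 in f'(x) is
7 * C(18, 7) = 7 * 31824 = 222768

222768


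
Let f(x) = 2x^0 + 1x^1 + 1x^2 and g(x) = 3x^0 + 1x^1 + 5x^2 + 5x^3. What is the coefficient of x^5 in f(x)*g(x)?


Cauchy product at x^5:
1*5
= 5

5


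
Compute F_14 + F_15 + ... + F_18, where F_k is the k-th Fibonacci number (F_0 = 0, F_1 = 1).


Use the identity sum_{k=0}^{N} F_k = F_{N+2} - 1 (which follows from F_{k+2} - F_{k+1} = F_k). Then
sum_{k=14}^{18} F_k = (F_{20} - 1) - (F_{15} - 1) = F_{20} - F_{15}.
Computing: F_{20} = 6765, F_{15} = 610, so
Sum = 6765 - 610 = 6155.

6155


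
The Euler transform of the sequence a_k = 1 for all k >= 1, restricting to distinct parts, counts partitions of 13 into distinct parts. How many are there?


Partitions of 13 into distinct parts can be computed via generating function.
Product (1+x)(1+x^2)(1+x^3)...
The coefficient of x^13 = 18

18


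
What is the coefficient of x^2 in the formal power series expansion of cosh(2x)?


The Maclaurin series is cosh(t) = sum_{m>=0} t^(2m) / (2m)!, so substituting t = 2x, only even powers of x are nonzero, with coefficient of x^(2m) equal to 2^(2m) / (2m)!.
For x^2 the coefficient is 2^2/2! = 4/2 = 2.

2


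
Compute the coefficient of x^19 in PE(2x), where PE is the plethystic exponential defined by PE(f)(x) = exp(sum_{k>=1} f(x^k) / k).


With f(x) = 2x, the exponent is sum_{k>=1} 2 x^k / k = 2 * (-ln(1 - x)). Exponentiating:
PE(2x) = exp(-2 ln(1 - x)) = 1/(1 - x)^2.
By the negative binomial expansion, [x^n] 1/(1 - x)^2 = C(n + 1, 1).
For n = 19: C(20, 1) = 20.

20


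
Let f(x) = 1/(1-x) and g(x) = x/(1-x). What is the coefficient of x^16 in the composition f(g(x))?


First simplify the composition: f(g(x)) = 1/(1 - x/(1-x)) = (1-x)/((1-x) - x) = (1-x)/(1-2x).
Now extract the coefficient. Write (1-x)/(1-2x) = 1/(1-2x) - x/(1-2x).
The coefficient of x^n in 1/(1-2x) is 2^n, and in x/(1-2x) is 2^(n-1) (for n >= 1).
So the coefficient of x^16 is 2^16 - 2^15 = 65536 - 32768 = 32768.

32768


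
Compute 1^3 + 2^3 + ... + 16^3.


This power sum has a closed form given by Faulhaber's formula
sum_{k=1}^{m} k^p = (1 / (p + 1)) * sum_{j=0}^{p} C(p + 1, j) B_j m^(p + 1 - j),
but for small m direct computation is fastest:
1 + 8 + 27 + 64 + 125 + 216 + 343 + 512 + 729 + 1000 + 1331 + 1728 + 2197 + 2744 + 3375 + 4096 = 18496.

18496


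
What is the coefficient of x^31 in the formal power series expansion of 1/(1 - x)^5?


The negative binomial / multiset identity is
1/(1 - x)^r = sum_{k>=0} C(k + r - 1, r - 1) x^k.
Here r = 5 and k = 31, so the coefficient is
C(31 + 4, 4) = C(35, 4)
= 52360

52360


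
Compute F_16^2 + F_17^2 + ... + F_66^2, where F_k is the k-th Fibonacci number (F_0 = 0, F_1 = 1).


There is a standard identity sum_{k=0}^{N} F_k^2 = F_N * F_{N+1} (proved inductively from the telescoping relation F_k^2 = F_k F_{k+1} - F_{k-1} F_k). Then
sum_{k=16}^{66} F_k^2 = F_66 F_67 - F_15 F_16.
Computing: F_66 = 27777890035288, F_67 = 44945570212853, F_15 = 610, F_16 = 987.
Sum = 27777890035288 * 44945570212853 - 610 * 987 = 1248493106945946501840554594.

1248493106945946501840554594


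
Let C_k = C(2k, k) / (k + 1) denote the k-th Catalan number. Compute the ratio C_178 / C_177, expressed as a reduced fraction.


Using C_k = (2k)! / (k! (k+1)!), the ratio C_{k+1}/C_k simplifies to
C_{k+1}/C_k = [(2k+2)! / ((k+1)! (k+2)!)] * [k! (k+1)! / (2k)!]
 = (2k+2)(2k+1) / ((k+1)(k+2)) = 2(2k+1) / (k+2).
For k = 177: 2(2*177 + 1) / (177 + 2) = 710/179 = 710/179.

710/179


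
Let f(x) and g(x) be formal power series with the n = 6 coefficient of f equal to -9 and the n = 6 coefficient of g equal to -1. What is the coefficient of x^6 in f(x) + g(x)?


Addition of formal power series is termwise.
The coefficient of x^6 in f + g = -9 + -1
= -10

-10


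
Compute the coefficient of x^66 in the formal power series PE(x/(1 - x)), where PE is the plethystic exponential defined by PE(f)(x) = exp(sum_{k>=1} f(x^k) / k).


For f(x) = x/(1 - x) we have
sum_{k>=1} f(x^k) / k = sum_{k>=1} (1/k) * x^k / (1 - x^k) = sum_{k, m >= 1} x^(k m) / k,
which after exponentiating simplifies to
PE(x/(1 - x)) = prod_{k>=1} 1 / (1 - x^k).
This is the generating function for the partition function p(n), so the coefficient of x^66 is p(66).
Computing p(66) by dynamic programming over parts 1, 2, ..., 66: p(66) = 2323520.

2323520


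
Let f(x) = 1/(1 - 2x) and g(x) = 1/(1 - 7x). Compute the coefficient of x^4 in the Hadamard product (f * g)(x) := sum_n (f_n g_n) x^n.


f has coefficients f_k = 2^k and g has coefficients g_k = 7^k, so the Hadamard product has coefficient (f*g)_k = 2^k * 7^k = 14^k.
For k = 4: 14^4 = 38416.

38416


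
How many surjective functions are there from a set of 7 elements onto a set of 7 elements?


By inclusion-exclusion on which target elements are missed, the number of surjections from an n-set onto a k-set is
surj(n, k) = sum_{j=0}^{k} (-1)^j C(k, j) (k - j)^n.
Equivalently surj(n, k) = k! * S(n, k), where S(n, k) is the Stirling number of the second kind.
For n = 7, k = 7:
S(7, 7) = 1, so
surj = 7! * 1 = 5040 * 1 = 5040.

5040


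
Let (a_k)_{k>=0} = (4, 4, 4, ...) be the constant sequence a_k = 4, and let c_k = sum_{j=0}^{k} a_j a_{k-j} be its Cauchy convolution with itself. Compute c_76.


Since a_j = 4 for all j >= 0, the convolution sum becomes
c_k = sum_{j=0}^{k} 4 * 4 = 16 * (k + 1).
Equivalently, the generating function of (a_k) is 4/(1 - x) and its square is 16/(1 - x)^2 = sum_{k>=0} 16(k + 1) x^k.
For k = 76: 16 * 77 = 1232.

1232


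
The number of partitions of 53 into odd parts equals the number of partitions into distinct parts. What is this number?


Computing partitions of 53 into odd parts (1, 3, 5, ...):
Using the generating function prod_{k>=0} 1/(1-x^(2k+1)),
the count is 5120

5120


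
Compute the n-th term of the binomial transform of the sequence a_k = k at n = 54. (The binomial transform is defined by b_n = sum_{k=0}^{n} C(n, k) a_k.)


With a_k = k, b_n = sum_{k=0}^{n} C(n, k) k. Using k * C(n, k) = n * C(n-1, k-1) gives b_n = n * sum_{k>=1} C(n-1, k-1) = n * 2^(n-1).
For n = 54: 54 * 2^53 = 54 * 9007199254740992 = 486388759756013568.

486388759756013568


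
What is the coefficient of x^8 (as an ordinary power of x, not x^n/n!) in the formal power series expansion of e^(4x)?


The exponential series is e^y = sum_{k>=0} y^k / k!. Substituting y = 4x gives
e^(4x) = sum_{k>=0} 4^k x^k / k!.
So the coefficient of x^n is a^n/n! with a = 4, n = 8:
4^8 / 8! = 65536/40320 = 512/315

512/315


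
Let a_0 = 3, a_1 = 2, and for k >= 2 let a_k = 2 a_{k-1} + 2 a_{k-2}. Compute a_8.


Iterating the recurrence forward:
a_0 = 3
a_1 = 2
a_2 = 2*2 + 2*3 = 10
a_3 = 2*10 + 2*2 = 24
a_4 = 2*24 + 2*10 = 68
a_5 = 2*68 + 2*24 = 184
a_6 = 2*184 + 2*68 = 504
a_7 = 2*504 + 2*184 = 1376
a_8 = 2*1376 + 2*504 = 3760
So a_8 = 3760.

3760


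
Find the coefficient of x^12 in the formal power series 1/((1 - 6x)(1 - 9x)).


By partial fractions or Cauchy convolution:
The coefficient equals sum_{k=0}^{12} 6^k * 9^(12-k).
= 842935044771

842935044771


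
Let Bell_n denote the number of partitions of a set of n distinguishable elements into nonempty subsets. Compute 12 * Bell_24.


Bell_24 can be computed from the Bell triangle or from Dobinski's identity Bell_n = (1/e) * sum_{k>=0} k^n / k!.
Computing Bell_24 = 445958869294805289.
Then 12 * 445958869294805289 = 5351506431537663468.

5351506431537663468


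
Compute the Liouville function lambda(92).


The Liouville function is lambda(k) = (-1)^Omega(k), where Omega(k) counts the prime factors of k with multiplicity.
Factoring: 92 = 2 * 2 * 23, so Omega(92) = 3.
lambda(92) = (-1)^3 = -1.

-1


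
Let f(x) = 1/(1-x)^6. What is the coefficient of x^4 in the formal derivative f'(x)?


Differentiate: d/dx [ 1/(1-x)^r ] = r / (1-x)^(r+1).
Here r = 6, so f'(x) = 6 / (1-x)^7.
The expansion of 1/(1-x)^(r+1) has coefficient of x^n equal to C(n+r, r).
So the coefficient of x^4 in f'(x) is
6 * C(10, 6) = 6 * 210 = 1260

1260


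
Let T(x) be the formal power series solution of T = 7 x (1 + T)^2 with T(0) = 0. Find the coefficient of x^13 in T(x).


Apply the Lagrange inversion formula: if T = 7 x * phi(T) with phi(t) = (1 + t)^2, then [x^n] T = 7^n * (1/n) [t^(n-1)] phi(t)^n = 7^n * (1/n) [t^(n-1)] (1 + t)^(2n) = 7^n * (1/n) C(2n, n-1).
Using the identity C(2n, n-1) = C(2n, n) * n / (n+1), the unscaled factor equals C(2n, n) / (n+1) = C_n, the n-th Catalan number.
For n = 13: C_13 = C(26, 13) / 14 = 10400600/14 = 742900.
With the 7^13 = 96889010407 factor, the coefficient is 96889010407 * 742900 = 71978845831360300.

71978845831360300


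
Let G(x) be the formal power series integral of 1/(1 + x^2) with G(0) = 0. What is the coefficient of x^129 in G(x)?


1/(1 + x^2) = sum_{j>=0} (-1)^j x^(2j). Integrating termwise with G(0) = 0:
G(x) = sum_{j>=0} (-1)^j x^(2j+1) / (2j+1) = arctan(x).
Only odd powers are nonzero. For x^129 write 129 = 2*64 + 1, giving
(-1)^64 / 129 = 1/129 = 1/129.

1/129


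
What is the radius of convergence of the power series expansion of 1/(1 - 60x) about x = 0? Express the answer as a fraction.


Expanding 1/(1 - 60x) = sum_{k>=0} 60^k x^k, the series converges when |60x| < 1, i.e., |x| < 1/60.
So the radius of convergence is 1/60 = 1/60.

1/60


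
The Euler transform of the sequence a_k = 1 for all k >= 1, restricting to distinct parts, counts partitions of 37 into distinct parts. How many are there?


Partitions of 37 into distinct parts can be computed via generating function.
Product (1+x)(1+x^2)(1+x^3)...
The coefficient of x^37 = 760

760


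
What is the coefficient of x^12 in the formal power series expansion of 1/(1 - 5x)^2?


The general identity 1/(1 - c x)^r = sum_{k>=0} c^k C(k + r - 1, r - 1) x^k follows by substituting y = c x into 1/(1 - y)^r = sum_{k>=0} C(k + r - 1, r - 1) y^k.
For c = 5, r = 2, k = 12:
5^12 * C(13, 1) = 244140625 * 13 = 3173828125.

3173828125


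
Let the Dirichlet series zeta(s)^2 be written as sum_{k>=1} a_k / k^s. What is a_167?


The Dirichlet convolution of the constant function 1 with itself gives (1 * 1)(k) = sum_{d | k} 1 = d(k), the number of positive divisors of k.
Since zeta(s) = sum_{k>=1} 1/k^s, we have zeta(s)^2 = sum_{k>=1} d(k)/k^s, so a_k = d(k).
For k = 167: the divisors are 1, 167.
Count = 2.

2


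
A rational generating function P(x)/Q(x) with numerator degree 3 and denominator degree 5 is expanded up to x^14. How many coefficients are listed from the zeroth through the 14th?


Expanding up to x^14 gives the coefficients for x^0, x^1, ..., x^14.
That is 14 + 1 = 15 coefficients in total.

15


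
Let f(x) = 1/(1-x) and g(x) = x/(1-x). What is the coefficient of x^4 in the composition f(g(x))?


First simplify the composition: f(g(x)) = 1/(1 - x/(1-x)) = (1-x)/((1-x) - x) = (1-x)/(1-2x).
Now extract the coefficient. Write (1-x)/(1-2x) = 1/(1-2x) - x/(1-2x).
The coefficient of x^n in 1/(1-2x) is 2^n, and in x/(1-2x) is 2^(n-1) (for n >= 1).
So the coefficient of x^4 is 2^4 - 2^3 = 16 - 8 = 8.

8


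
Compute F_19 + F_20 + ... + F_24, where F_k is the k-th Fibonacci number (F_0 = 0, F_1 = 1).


Use the identity sum_{k=0}^{N} F_k = F_{N+2} - 1 (which follows from F_{k+2} - F_{k+1} = F_k). Then
sum_{k=19}^{24} F_k = (F_{26} - 1) - (F_{20} - 1) = F_{26} - F_{20}.
Computing: F_{26} = 121393, F_{20} = 6765, so
Sum = 121393 - 6765 = 114628.

114628


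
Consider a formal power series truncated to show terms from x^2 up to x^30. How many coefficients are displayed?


From x^2 to x^30 inclusive, the count is 30 - 2 + 1 = 29.

29


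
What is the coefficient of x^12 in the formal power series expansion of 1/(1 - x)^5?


The expansion 1/(1 - x)^r = sum_{k>=0} C(k + r - 1, r - 1) x^k follows from the multiset / negative-binomial theorem (or from repeated differentiation of the geometric series).
For r = 5 and k = 12:
C(16, 4) = 20922789888000 / (24 * 479001600) = 1820.

1820


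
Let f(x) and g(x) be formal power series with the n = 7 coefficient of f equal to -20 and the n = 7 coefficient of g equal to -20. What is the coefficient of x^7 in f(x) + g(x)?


Addition of formal power series is termwise.
The coefficient of x^7 in f + g = -20 + -20
= -40

-40


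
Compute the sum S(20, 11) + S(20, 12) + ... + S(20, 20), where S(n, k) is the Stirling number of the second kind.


By definition, S(n, k) counts partitions of an n-set into exactly k nonempty blocks.
Computing row n = 20 for k = 11..20:
S(20, k): 1900842429486, 411016633391, 61068660380, 6302524580, 452329200, 22350954, 741285, 15675, 190, 1
Sum = 2379705685142.

2379705685142


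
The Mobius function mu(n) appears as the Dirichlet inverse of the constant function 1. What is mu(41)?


41 = 41 (all distinct primes).
mu(41) = (-1)^1 = -1

-1


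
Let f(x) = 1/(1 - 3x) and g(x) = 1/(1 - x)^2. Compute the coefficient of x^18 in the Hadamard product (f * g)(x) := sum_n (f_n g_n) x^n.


f has coefficients f_k = 3^k. For g = 1/(1 - x)^2 the coefficient is g_k = C(k + 1, 1) = k + 1. The Hadamard coefficient is (f * g)_k = 3^k * (k + 1).
For k = 18: 3^18 * 19 = 387420489 * 19 = 7360989291.

7360989291


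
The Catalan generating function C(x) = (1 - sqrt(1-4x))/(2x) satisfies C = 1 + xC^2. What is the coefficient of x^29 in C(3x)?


Substituting x -> 3x scales the n-th coefficient by 3^n, so [x^29] C(3x) = 3^29 * C_29.
C_29 = C(2*29, 29)/(30) = 30067266499541040/30 = 1002242216651368.
So 3^29 * 1002242216651368 = 68630377364883 * 1002242216651368 = 68784261539800210144137109944.

68784261539800210144137109944


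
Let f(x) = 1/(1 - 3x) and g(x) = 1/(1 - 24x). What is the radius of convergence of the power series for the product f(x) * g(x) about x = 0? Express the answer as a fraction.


The radius of 1/(1 - 3x) is 1/3 (nearest singularity at x = 1/3), and the radius of 1/(1 - 24x) is 1/24.
The product f(x)*g(x) = 1/((1 - 3x)(1 - 24x)) has singularities at both 1/3 and 1/24, so its radius of convergence is the distance to the nearest one:
min(1/3, 1/24) = 1/24.

1/24


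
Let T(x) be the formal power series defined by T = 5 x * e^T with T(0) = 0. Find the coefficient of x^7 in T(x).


Apply the Lagrange inversion formula: if T = 5 x * phi(T) with phi(t) = e^t, then
[x^n] T = 5^n * (1/n) [t^(n-1)] phi(t)^n = 5^n * (1/n) [t^(n-1)] e^(n t) = 5^n * (1/n) * n^(n-1) / (n-1)! = 5^n * n^(n-1) / n!.
When c = 1 this is the Cayley count of rooted labeled trees on n vertices, divided by n!.
For n = 7: 5^7 * 7^6 / 7! = 78125 * 117649/5040 = 262609375/144.

262609375/144
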